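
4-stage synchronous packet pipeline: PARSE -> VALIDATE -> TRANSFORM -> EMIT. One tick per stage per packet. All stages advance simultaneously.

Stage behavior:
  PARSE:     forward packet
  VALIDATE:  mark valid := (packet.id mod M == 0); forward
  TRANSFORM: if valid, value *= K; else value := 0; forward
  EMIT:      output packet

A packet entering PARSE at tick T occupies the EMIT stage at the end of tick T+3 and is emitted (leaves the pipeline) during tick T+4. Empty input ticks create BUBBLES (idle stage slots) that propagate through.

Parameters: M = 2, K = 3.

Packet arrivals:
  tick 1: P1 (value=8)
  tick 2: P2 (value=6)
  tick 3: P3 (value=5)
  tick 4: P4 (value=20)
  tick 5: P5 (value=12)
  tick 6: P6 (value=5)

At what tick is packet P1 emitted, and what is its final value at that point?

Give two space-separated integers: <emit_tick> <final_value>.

Answer: 5 0

Derivation:
Tick 1: [PARSE:P1(v=8,ok=F), VALIDATE:-, TRANSFORM:-, EMIT:-] out:-; in:P1
Tick 2: [PARSE:P2(v=6,ok=F), VALIDATE:P1(v=8,ok=F), TRANSFORM:-, EMIT:-] out:-; in:P2
Tick 3: [PARSE:P3(v=5,ok=F), VALIDATE:P2(v=6,ok=T), TRANSFORM:P1(v=0,ok=F), EMIT:-] out:-; in:P3
Tick 4: [PARSE:P4(v=20,ok=F), VALIDATE:P3(v=5,ok=F), TRANSFORM:P2(v=18,ok=T), EMIT:P1(v=0,ok=F)] out:-; in:P4
Tick 5: [PARSE:P5(v=12,ok=F), VALIDATE:P4(v=20,ok=T), TRANSFORM:P3(v=0,ok=F), EMIT:P2(v=18,ok=T)] out:P1(v=0); in:P5
Tick 6: [PARSE:P6(v=5,ok=F), VALIDATE:P5(v=12,ok=F), TRANSFORM:P4(v=60,ok=T), EMIT:P3(v=0,ok=F)] out:P2(v=18); in:P6
Tick 7: [PARSE:-, VALIDATE:P6(v=5,ok=T), TRANSFORM:P5(v=0,ok=F), EMIT:P4(v=60,ok=T)] out:P3(v=0); in:-
Tick 8: [PARSE:-, VALIDATE:-, TRANSFORM:P6(v=15,ok=T), EMIT:P5(v=0,ok=F)] out:P4(v=60); in:-
Tick 9: [PARSE:-, VALIDATE:-, TRANSFORM:-, EMIT:P6(v=15,ok=T)] out:P5(v=0); in:-
Tick 10: [PARSE:-, VALIDATE:-, TRANSFORM:-, EMIT:-] out:P6(v=15); in:-
P1: arrives tick 1, valid=False (id=1, id%2=1), emit tick 5, final value 0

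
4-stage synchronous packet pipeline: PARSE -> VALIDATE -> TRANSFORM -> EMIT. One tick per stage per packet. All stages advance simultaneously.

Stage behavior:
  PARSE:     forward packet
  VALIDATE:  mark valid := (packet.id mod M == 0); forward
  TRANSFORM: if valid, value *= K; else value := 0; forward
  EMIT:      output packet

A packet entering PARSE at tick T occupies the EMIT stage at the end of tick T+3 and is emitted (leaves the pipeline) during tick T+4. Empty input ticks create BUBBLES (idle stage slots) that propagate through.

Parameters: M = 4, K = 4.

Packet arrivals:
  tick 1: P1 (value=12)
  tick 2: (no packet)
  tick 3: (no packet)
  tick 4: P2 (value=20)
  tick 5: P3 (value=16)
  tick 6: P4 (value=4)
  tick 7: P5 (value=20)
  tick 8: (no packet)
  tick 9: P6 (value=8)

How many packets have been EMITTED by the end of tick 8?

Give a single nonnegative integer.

Tick 1: [PARSE:P1(v=12,ok=F), VALIDATE:-, TRANSFORM:-, EMIT:-] out:-; in:P1
Tick 2: [PARSE:-, VALIDATE:P1(v=12,ok=F), TRANSFORM:-, EMIT:-] out:-; in:-
Tick 3: [PARSE:-, VALIDATE:-, TRANSFORM:P1(v=0,ok=F), EMIT:-] out:-; in:-
Tick 4: [PARSE:P2(v=20,ok=F), VALIDATE:-, TRANSFORM:-, EMIT:P1(v=0,ok=F)] out:-; in:P2
Tick 5: [PARSE:P3(v=16,ok=F), VALIDATE:P2(v=20,ok=F), TRANSFORM:-, EMIT:-] out:P1(v=0); in:P3
Tick 6: [PARSE:P4(v=4,ok=F), VALIDATE:P3(v=16,ok=F), TRANSFORM:P2(v=0,ok=F), EMIT:-] out:-; in:P4
Tick 7: [PARSE:P5(v=20,ok=F), VALIDATE:P4(v=4,ok=T), TRANSFORM:P3(v=0,ok=F), EMIT:P2(v=0,ok=F)] out:-; in:P5
Tick 8: [PARSE:-, VALIDATE:P5(v=20,ok=F), TRANSFORM:P4(v=16,ok=T), EMIT:P3(v=0,ok=F)] out:P2(v=0); in:-
Emitted by tick 8: ['P1', 'P2']

Answer: 2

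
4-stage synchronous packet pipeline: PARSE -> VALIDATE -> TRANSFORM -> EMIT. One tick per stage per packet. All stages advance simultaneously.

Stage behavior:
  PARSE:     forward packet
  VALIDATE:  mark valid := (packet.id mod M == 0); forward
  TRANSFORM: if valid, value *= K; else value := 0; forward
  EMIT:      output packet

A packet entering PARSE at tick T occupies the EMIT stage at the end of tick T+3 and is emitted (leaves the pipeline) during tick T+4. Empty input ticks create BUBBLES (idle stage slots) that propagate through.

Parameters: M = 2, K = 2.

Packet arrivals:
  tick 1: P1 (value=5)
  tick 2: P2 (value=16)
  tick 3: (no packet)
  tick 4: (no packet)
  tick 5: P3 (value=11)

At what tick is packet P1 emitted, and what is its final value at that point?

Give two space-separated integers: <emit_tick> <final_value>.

Tick 1: [PARSE:P1(v=5,ok=F), VALIDATE:-, TRANSFORM:-, EMIT:-] out:-; in:P1
Tick 2: [PARSE:P2(v=16,ok=F), VALIDATE:P1(v=5,ok=F), TRANSFORM:-, EMIT:-] out:-; in:P2
Tick 3: [PARSE:-, VALIDATE:P2(v=16,ok=T), TRANSFORM:P1(v=0,ok=F), EMIT:-] out:-; in:-
Tick 4: [PARSE:-, VALIDATE:-, TRANSFORM:P2(v=32,ok=T), EMIT:P1(v=0,ok=F)] out:-; in:-
Tick 5: [PARSE:P3(v=11,ok=F), VALIDATE:-, TRANSFORM:-, EMIT:P2(v=32,ok=T)] out:P1(v=0); in:P3
Tick 6: [PARSE:-, VALIDATE:P3(v=11,ok=F), TRANSFORM:-, EMIT:-] out:P2(v=32); in:-
Tick 7: [PARSE:-, VALIDATE:-, TRANSFORM:P3(v=0,ok=F), EMIT:-] out:-; in:-
Tick 8: [PARSE:-, VALIDATE:-, TRANSFORM:-, EMIT:P3(v=0,ok=F)] out:-; in:-
Tick 9: [PARSE:-, VALIDATE:-, TRANSFORM:-, EMIT:-] out:P3(v=0); in:-
P1: arrives tick 1, valid=False (id=1, id%2=1), emit tick 5, final value 0

Answer: 5 0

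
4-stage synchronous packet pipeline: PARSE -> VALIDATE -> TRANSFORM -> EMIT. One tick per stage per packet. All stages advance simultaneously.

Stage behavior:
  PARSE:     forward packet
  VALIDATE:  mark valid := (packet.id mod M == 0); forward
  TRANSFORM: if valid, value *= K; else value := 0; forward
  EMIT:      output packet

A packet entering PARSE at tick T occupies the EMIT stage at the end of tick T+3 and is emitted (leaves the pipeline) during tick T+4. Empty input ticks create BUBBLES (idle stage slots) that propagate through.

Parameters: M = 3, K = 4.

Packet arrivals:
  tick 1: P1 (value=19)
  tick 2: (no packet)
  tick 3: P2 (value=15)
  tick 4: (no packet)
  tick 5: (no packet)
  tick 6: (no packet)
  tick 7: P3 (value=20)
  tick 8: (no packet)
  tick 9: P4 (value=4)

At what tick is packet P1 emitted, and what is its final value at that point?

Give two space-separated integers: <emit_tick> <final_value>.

Answer: 5 0

Derivation:
Tick 1: [PARSE:P1(v=19,ok=F), VALIDATE:-, TRANSFORM:-, EMIT:-] out:-; in:P1
Tick 2: [PARSE:-, VALIDATE:P1(v=19,ok=F), TRANSFORM:-, EMIT:-] out:-; in:-
Tick 3: [PARSE:P2(v=15,ok=F), VALIDATE:-, TRANSFORM:P1(v=0,ok=F), EMIT:-] out:-; in:P2
Tick 4: [PARSE:-, VALIDATE:P2(v=15,ok=F), TRANSFORM:-, EMIT:P1(v=0,ok=F)] out:-; in:-
Tick 5: [PARSE:-, VALIDATE:-, TRANSFORM:P2(v=0,ok=F), EMIT:-] out:P1(v=0); in:-
Tick 6: [PARSE:-, VALIDATE:-, TRANSFORM:-, EMIT:P2(v=0,ok=F)] out:-; in:-
Tick 7: [PARSE:P3(v=20,ok=F), VALIDATE:-, TRANSFORM:-, EMIT:-] out:P2(v=0); in:P3
Tick 8: [PARSE:-, VALIDATE:P3(v=20,ok=T), TRANSFORM:-, EMIT:-] out:-; in:-
Tick 9: [PARSE:P4(v=4,ok=F), VALIDATE:-, TRANSFORM:P3(v=80,ok=T), EMIT:-] out:-; in:P4
Tick 10: [PARSE:-, VALIDATE:P4(v=4,ok=F), TRANSFORM:-, EMIT:P3(v=80,ok=T)] out:-; in:-
Tick 11: [PARSE:-, VALIDATE:-, TRANSFORM:P4(v=0,ok=F), EMIT:-] out:P3(v=80); in:-
Tick 12: [PARSE:-, VALIDATE:-, TRANSFORM:-, EMIT:P4(v=0,ok=F)] out:-; in:-
Tick 13: [PARSE:-, VALIDATE:-, TRANSFORM:-, EMIT:-] out:P4(v=0); in:-
P1: arrives tick 1, valid=False (id=1, id%3=1), emit tick 5, final value 0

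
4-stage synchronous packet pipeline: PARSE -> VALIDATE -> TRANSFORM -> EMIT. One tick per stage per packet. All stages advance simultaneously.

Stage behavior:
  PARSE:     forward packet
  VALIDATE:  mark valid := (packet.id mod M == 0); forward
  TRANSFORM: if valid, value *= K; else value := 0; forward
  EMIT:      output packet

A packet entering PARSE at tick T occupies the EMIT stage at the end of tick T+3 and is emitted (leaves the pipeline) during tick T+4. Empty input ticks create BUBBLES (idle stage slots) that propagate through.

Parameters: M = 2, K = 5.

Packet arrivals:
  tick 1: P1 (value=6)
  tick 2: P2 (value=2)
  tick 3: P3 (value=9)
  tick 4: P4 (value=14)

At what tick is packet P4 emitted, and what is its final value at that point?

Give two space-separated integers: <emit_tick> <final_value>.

Tick 1: [PARSE:P1(v=6,ok=F), VALIDATE:-, TRANSFORM:-, EMIT:-] out:-; in:P1
Tick 2: [PARSE:P2(v=2,ok=F), VALIDATE:P1(v=6,ok=F), TRANSFORM:-, EMIT:-] out:-; in:P2
Tick 3: [PARSE:P3(v=9,ok=F), VALIDATE:P2(v=2,ok=T), TRANSFORM:P1(v=0,ok=F), EMIT:-] out:-; in:P3
Tick 4: [PARSE:P4(v=14,ok=F), VALIDATE:P3(v=9,ok=F), TRANSFORM:P2(v=10,ok=T), EMIT:P1(v=0,ok=F)] out:-; in:P4
Tick 5: [PARSE:-, VALIDATE:P4(v=14,ok=T), TRANSFORM:P3(v=0,ok=F), EMIT:P2(v=10,ok=T)] out:P1(v=0); in:-
Tick 6: [PARSE:-, VALIDATE:-, TRANSFORM:P4(v=70,ok=T), EMIT:P3(v=0,ok=F)] out:P2(v=10); in:-
Tick 7: [PARSE:-, VALIDATE:-, TRANSFORM:-, EMIT:P4(v=70,ok=T)] out:P3(v=0); in:-
Tick 8: [PARSE:-, VALIDATE:-, TRANSFORM:-, EMIT:-] out:P4(v=70); in:-
P4: arrives tick 4, valid=True (id=4, id%2=0), emit tick 8, final value 70

Answer: 8 70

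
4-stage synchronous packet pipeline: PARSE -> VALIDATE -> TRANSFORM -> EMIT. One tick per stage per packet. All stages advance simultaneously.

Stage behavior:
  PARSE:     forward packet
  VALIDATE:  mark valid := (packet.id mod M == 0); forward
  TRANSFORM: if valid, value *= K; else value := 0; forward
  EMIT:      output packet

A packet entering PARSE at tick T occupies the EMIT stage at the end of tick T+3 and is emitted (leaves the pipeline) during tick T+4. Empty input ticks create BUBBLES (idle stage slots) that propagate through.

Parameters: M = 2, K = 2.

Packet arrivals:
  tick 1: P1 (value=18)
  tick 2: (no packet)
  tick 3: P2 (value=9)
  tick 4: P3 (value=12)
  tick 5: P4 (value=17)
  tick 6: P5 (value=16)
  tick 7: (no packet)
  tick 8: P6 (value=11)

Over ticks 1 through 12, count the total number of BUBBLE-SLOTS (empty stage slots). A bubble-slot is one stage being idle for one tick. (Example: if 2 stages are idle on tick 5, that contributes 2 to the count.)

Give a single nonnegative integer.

Tick 1: [PARSE:P1(v=18,ok=F), VALIDATE:-, TRANSFORM:-, EMIT:-] out:-; bubbles=3
Tick 2: [PARSE:-, VALIDATE:P1(v=18,ok=F), TRANSFORM:-, EMIT:-] out:-; bubbles=3
Tick 3: [PARSE:P2(v=9,ok=F), VALIDATE:-, TRANSFORM:P1(v=0,ok=F), EMIT:-] out:-; bubbles=2
Tick 4: [PARSE:P3(v=12,ok=F), VALIDATE:P2(v=9,ok=T), TRANSFORM:-, EMIT:P1(v=0,ok=F)] out:-; bubbles=1
Tick 5: [PARSE:P4(v=17,ok=F), VALIDATE:P3(v=12,ok=F), TRANSFORM:P2(v=18,ok=T), EMIT:-] out:P1(v=0); bubbles=1
Tick 6: [PARSE:P5(v=16,ok=F), VALIDATE:P4(v=17,ok=T), TRANSFORM:P3(v=0,ok=F), EMIT:P2(v=18,ok=T)] out:-; bubbles=0
Tick 7: [PARSE:-, VALIDATE:P5(v=16,ok=F), TRANSFORM:P4(v=34,ok=T), EMIT:P3(v=0,ok=F)] out:P2(v=18); bubbles=1
Tick 8: [PARSE:P6(v=11,ok=F), VALIDATE:-, TRANSFORM:P5(v=0,ok=F), EMIT:P4(v=34,ok=T)] out:P3(v=0); bubbles=1
Tick 9: [PARSE:-, VALIDATE:P6(v=11,ok=T), TRANSFORM:-, EMIT:P5(v=0,ok=F)] out:P4(v=34); bubbles=2
Tick 10: [PARSE:-, VALIDATE:-, TRANSFORM:P6(v=22,ok=T), EMIT:-] out:P5(v=0); bubbles=3
Tick 11: [PARSE:-, VALIDATE:-, TRANSFORM:-, EMIT:P6(v=22,ok=T)] out:-; bubbles=3
Tick 12: [PARSE:-, VALIDATE:-, TRANSFORM:-, EMIT:-] out:P6(v=22); bubbles=4
Total bubble-slots: 24

Answer: 24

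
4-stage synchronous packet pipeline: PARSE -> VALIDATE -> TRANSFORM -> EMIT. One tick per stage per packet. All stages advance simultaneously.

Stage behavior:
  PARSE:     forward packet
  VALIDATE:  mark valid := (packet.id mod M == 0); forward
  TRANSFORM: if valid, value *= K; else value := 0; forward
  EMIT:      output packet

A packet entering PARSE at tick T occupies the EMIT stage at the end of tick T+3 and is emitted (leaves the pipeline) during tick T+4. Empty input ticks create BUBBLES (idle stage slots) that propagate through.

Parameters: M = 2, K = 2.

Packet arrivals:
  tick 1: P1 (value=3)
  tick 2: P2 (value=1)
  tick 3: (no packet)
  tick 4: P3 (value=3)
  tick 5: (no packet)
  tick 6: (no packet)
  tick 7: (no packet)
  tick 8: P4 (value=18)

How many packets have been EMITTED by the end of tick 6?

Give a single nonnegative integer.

Answer: 2

Derivation:
Tick 1: [PARSE:P1(v=3,ok=F), VALIDATE:-, TRANSFORM:-, EMIT:-] out:-; in:P1
Tick 2: [PARSE:P2(v=1,ok=F), VALIDATE:P1(v=3,ok=F), TRANSFORM:-, EMIT:-] out:-; in:P2
Tick 3: [PARSE:-, VALIDATE:P2(v=1,ok=T), TRANSFORM:P1(v=0,ok=F), EMIT:-] out:-; in:-
Tick 4: [PARSE:P3(v=3,ok=F), VALIDATE:-, TRANSFORM:P2(v=2,ok=T), EMIT:P1(v=0,ok=F)] out:-; in:P3
Tick 5: [PARSE:-, VALIDATE:P3(v=3,ok=F), TRANSFORM:-, EMIT:P2(v=2,ok=T)] out:P1(v=0); in:-
Tick 6: [PARSE:-, VALIDATE:-, TRANSFORM:P3(v=0,ok=F), EMIT:-] out:P2(v=2); in:-
Emitted by tick 6: ['P1', 'P2']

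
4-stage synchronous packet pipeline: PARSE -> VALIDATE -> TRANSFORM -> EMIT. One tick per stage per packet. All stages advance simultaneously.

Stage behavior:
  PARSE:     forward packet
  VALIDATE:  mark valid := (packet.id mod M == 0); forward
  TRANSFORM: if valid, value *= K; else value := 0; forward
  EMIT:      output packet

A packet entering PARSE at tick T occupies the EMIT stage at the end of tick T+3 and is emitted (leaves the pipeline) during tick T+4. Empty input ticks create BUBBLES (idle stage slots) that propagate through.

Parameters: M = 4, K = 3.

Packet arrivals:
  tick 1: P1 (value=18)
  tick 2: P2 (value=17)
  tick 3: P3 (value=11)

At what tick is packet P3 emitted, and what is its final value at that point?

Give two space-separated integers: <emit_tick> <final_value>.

Tick 1: [PARSE:P1(v=18,ok=F), VALIDATE:-, TRANSFORM:-, EMIT:-] out:-; in:P1
Tick 2: [PARSE:P2(v=17,ok=F), VALIDATE:P1(v=18,ok=F), TRANSFORM:-, EMIT:-] out:-; in:P2
Tick 3: [PARSE:P3(v=11,ok=F), VALIDATE:P2(v=17,ok=F), TRANSFORM:P1(v=0,ok=F), EMIT:-] out:-; in:P3
Tick 4: [PARSE:-, VALIDATE:P3(v=11,ok=F), TRANSFORM:P2(v=0,ok=F), EMIT:P1(v=0,ok=F)] out:-; in:-
Tick 5: [PARSE:-, VALIDATE:-, TRANSFORM:P3(v=0,ok=F), EMIT:P2(v=0,ok=F)] out:P1(v=0); in:-
Tick 6: [PARSE:-, VALIDATE:-, TRANSFORM:-, EMIT:P3(v=0,ok=F)] out:P2(v=0); in:-
Tick 7: [PARSE:-, VALIDATE:-, TRANSFORM:-, EMIT:-] out:P3(v=0); in:-
P3: arrives tick 3, valid=False (id=3, id%4=3), emit tick 7, final value 0

Answer: 7 0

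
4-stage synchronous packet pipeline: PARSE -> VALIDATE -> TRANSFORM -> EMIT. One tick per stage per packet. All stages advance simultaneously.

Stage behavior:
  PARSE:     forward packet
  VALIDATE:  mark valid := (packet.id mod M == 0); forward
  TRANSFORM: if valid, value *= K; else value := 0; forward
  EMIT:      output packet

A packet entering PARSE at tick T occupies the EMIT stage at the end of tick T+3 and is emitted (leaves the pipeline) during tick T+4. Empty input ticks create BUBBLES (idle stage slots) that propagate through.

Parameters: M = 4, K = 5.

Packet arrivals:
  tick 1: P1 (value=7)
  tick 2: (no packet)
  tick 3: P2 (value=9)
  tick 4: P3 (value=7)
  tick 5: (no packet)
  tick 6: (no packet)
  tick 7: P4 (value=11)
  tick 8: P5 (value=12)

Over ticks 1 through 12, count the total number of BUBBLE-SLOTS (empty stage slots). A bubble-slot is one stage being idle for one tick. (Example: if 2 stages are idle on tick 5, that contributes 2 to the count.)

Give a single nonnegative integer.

Answer: 28

Derivation:
Tick 1: [PARSE:P1(v=7,ok=F), VALIDATE:-, TRANSFORM:-, EMIT:-] out:-; bubbles=3
Tick 2: [PARSE:-, VALIDATE:P1(v=7,ok=F), TRANSFORM:-, EMIT:-] out:-; bubbles=3
Tick 3: [PARSE:P2(v=9,ok=F), VALIDATE:-, TRANSFORM:P1(v=0,ok=F), EMIT:-] out:-; bubbles=2
Tick 4: [PARSE:P3(v=7,ok=F), VALIDATE:P2(v=9,ok=F), TRANSFORM:-, EMIT:P1(v=0,ok=F)] out:-; bubbles=1
Tick 5: [PARSE:-, VALIDATE:P3(v=7,ok=F), TRANSFORM:P2(v=0,ok=F), EMIT:-] out:P1(v=0); bubbles=2
Tick 6: [PARSE:-, VALIDATE:-, TRANSFORM:P3(v=0,ok=F), EMIT:P2(v=0,ok=F)] out:-; bubbles=2
Tick 7: [PARSE:P4(v=11,ok=F), VALIDATE:-, TRANSFORM:-, EMIT:P3(v=0,ok=F)] out:P2(v=0); bubbles=2
Tick 8: [PARSE:P5(v=12,ok=F), VALIDATE:P4(v=11,ok=T), TRANSFORM:-, EMIT:-] out:P3(v=0); bubbles=2
Tick 9: [PARSE:-, VALIDATE:P5(v=12,ok=F), TRANSFORM:P4(v=55,ok=T), EMIT:-] out:-; bubbles=2
Tick 10: [PARSE:-, VALIDATE:-, TRANSFORM:P5(v=0,ok=F), EMIT:P4(v=55,ok=T)] out:-; bubbles=2
Tick 11: [PARSE:-, VALIDATE:-, TRANSFORM:-, EMIT:P5(v=0,ok=F)] out:P4(v=55); bubbles=3
Tick 12: [PARSE:-, VALIDATE:-, TRANSFORM:-, EMIT:-] out:P5(v=0); bubbles=4
Total bubble-slots: 28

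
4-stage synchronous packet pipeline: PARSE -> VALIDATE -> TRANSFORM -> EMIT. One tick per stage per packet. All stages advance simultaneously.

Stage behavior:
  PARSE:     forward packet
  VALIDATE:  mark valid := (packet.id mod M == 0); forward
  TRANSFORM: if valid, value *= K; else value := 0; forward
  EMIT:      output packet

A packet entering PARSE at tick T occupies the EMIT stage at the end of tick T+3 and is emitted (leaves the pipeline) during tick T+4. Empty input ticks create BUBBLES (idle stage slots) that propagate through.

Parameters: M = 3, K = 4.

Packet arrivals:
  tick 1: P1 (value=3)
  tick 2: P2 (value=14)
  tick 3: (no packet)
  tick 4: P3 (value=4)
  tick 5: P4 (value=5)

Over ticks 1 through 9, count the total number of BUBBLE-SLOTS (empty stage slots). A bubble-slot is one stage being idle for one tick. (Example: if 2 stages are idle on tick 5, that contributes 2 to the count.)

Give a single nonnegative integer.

Tick 1: [PARSE:P1(v=3,ok=F), VALIDATE:-, TRANSFORM:-, EMIT:-] out:-; bubbles=3
Tick 2: [PARSE:P2(v=14,ok=F), VALIDATE:P1(v=3,ok=F), TRANSFORM:-, EMIT:-] out:-; bubbles=2
Tick 3: [PARSE:-, VALIDATE:P2(v=14,ok=F), TRANSFORM:P1(v=0,ok=F), EMIT:-] out:-; bubbles=2
Tick 4: [PARSE:P3(v=4,ok=F), VALIDATE:-, TRANSFORM:P2(v=0,ok=F), EMIT:P1(v=0,ok=F)] out:-; bubbles=1
Tick 5: [PARSE:P4(v=5,ok=F), VALIDATE:P3(v=4,ok=T), TRANSFORM:-, EMIT:P2(v=0,ok=F)] out:P1(v=0); bubbles=1
Tick 6: [PARSE:-, VALIDATE:P4(v=5,ok=F), TRANSFORM:P3(v=16,ok=T), EMIT:-] out:P2(v=0); bubbles=2
Tick 7: [PARSE:-, VALIDATE:-, TRANSFORM:P4(v=0,ok=F), EMIT:P3(v=16,ok=T)] out:-; bubbles=2
Tick 8: [PARSE:-, VALIDATE:-, TRANSFORM:-, EMIT:P4(v=0,ok=F)] out:P3(v=16); bubbles=3
Tick 9: [PARSE:-, VALIDATE:-, TRANSFORM:-, EMIT:-] out:P4(v=0); bubbles=4
Total bubble-slots: 20

Answer: 20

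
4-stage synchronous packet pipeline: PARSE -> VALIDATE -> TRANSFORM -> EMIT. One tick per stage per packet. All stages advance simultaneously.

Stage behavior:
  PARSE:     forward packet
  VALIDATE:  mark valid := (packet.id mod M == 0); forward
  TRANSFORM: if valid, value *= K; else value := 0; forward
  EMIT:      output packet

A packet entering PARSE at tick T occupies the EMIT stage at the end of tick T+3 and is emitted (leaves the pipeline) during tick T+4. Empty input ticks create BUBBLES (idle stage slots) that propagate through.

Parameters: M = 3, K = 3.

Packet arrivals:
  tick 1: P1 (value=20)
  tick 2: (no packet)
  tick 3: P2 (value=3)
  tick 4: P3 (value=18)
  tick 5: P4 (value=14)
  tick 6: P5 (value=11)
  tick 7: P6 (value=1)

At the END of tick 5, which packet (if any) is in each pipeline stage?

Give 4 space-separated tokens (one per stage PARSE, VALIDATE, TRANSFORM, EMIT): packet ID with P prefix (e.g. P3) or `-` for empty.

Answer: P4 P3 P2 -

Derivation:
Tick 1: [PARSE:P1(v=20,ok=F), VALIDATE:-, TRANSFORM:-, EMIT:-] out:-; in:P1
Tick 2: [PARSE:-, VALIDATE:P1(v=20,ok=F), TRANSFORM:-, EMIT:-] out:-; in:-
Tick 3: [PARSE:P2(v=3,ok=F), VALIDATE:-, TRANSFORM:P1(v=0,ok=F), EMIT:-] out:-; in:P2
Tick 4: [PARSE:P3(v=18,ok=F), VALIDATE:P2(v=3,ok=F), TRANSFORM:-, EMIT:P1(v=0,ok=F)] out:-; in:P3
Tick 5: [PARSE:P4(v=14,ok=F), VALIDATE:P3(v=18,ok=T), TRANSFORM:P2(v=0,ok=F), EMIT:-] out:P1(v=0); in:P4
At end of tick 5: ['P4', 'P3', 'P2', '-']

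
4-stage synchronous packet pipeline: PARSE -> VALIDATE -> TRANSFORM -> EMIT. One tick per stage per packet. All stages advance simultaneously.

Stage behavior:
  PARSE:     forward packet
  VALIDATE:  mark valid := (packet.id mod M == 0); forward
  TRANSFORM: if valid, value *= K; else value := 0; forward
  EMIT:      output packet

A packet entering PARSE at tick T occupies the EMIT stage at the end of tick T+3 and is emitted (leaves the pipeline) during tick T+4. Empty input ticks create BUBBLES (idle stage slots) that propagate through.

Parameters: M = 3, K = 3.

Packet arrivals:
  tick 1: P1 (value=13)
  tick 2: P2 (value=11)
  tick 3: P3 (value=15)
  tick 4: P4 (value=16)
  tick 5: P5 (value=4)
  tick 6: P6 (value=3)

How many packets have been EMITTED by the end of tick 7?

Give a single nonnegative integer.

Tick 1: [PARSE:P1(v=13,ok=F), VALIDATE:-, TRANSFORM:-, EMIT:-] out:-; in:P1
Tick 2: [PARSE:P2(v=11,ok=F), VALIDATE:P1(v=13,ok=F), TRANSFORM:-, EMIT:-] out:-; in:P2
Tick 3: [PARSE:P3(v=15,ok=F), VALIDATE:P2(v=11,ok=F), TRANSFORM:P1(v=0,ok=F), EMIT:-] out:-; in:P3
Tick 4: [PARSE:P4(v=16,ok=F), VALIDATE:P3(v=15,ok=T), TRANSFORM:P2(v=0,ok=F), EMIT:P1(v=0,ok=F)] out:-; in:P4
Tick 5: [PARSE:P5(v=4,ok=F), VALIDATE:P4(v=16,ok=F), TRANSFORM:P3(v=45,ok=T), EMIT:P2(v=0,ok=F)] out:P1(v=0); in:P5
Tick 6: [PARSE:P6(v=3,ok=F), VALIDATE:P5(v=4,ok=F), TRANSFORM:P4(v=0,ok=F), EMIT:P3(v=45,ok=T)] out:P2(v=0); in:P6
Tick 7: [PARSE:-, VALIDATE:P6(v=3,ok=T), TRANSFORM:P5(v=0,ok=F), EMIT:P4(v=0,ok=F)] out:P3(v=45); in:-
Emitted by tick 7: ['P1', 'P2', 'P3']

Answer: 3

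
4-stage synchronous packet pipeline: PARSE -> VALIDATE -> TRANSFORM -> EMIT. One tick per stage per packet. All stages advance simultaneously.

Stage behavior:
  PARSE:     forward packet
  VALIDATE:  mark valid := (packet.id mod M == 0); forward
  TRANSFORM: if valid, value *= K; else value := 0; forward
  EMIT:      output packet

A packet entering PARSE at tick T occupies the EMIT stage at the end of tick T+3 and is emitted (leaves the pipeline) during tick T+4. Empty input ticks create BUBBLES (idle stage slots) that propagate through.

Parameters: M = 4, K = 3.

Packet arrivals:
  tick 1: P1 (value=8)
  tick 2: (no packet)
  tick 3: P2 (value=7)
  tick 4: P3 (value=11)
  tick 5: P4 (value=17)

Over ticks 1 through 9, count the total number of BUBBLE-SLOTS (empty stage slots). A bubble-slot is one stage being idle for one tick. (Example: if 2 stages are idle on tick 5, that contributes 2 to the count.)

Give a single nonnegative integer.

Answer: 20

Derivation:
Tick 1: [PARSE:P1(v=8,ok=F), VALIDATE:-, TRANSFORM:-, EMIT:-] out:-; bubbles=3
Tick 2: [PARSE:-, VALIDATE:P1(v=8,ok=F), TRANSFORM:-, EMIT:-] out:-; bubbles=3
Tick 3: [PARSE:P2(v=7,ok=F), VALIDATE:-, TRANSFORM:P1(v=0,ok=F), EMIT:-] out:-; bubbles=2
Tick 4: [PARSE:P3(v=11,ok=F), VALIDATE:P2(v=7,ok=F), TRANSFORM:-, EMIT:P1(v=0,ok=F)] out:-; bubbles=1
Tick 5: [PARSE:P4(v=17,ok=F), VALIDATE:P3(v=11,ok=F), TRANSFORM:P2(v=0,ok=F), EMIT:-] out:P1(v=0); bubbles=1
Tick 6: [PARSE:-, VALIDATE:P4(v=17,ok=T), TRANSFORM:P3(v=0,ok=F), EMIT:P2(v=0,ok=F)] out:-; bubbles=1
Tick 7: [PARSE:-, VALIDATE:-, TRANSFORM:P4(v=51,ok=T), EMIT:P3(v=0,ok=F)] out:P2(v=0); bubbles=2
Tick 8: [PARSE:-, VALIDATE:-, TRANSFORM:-, EMIT:P4(v=51,ok=T)] out:P3(v=0); bubbles=3
Tick 9: [PARSE:-, VALIDATE:-, TRANSFORM:-, EMIT:-] out:P4(v=51); bubbles=4
Total bubble-slots: 20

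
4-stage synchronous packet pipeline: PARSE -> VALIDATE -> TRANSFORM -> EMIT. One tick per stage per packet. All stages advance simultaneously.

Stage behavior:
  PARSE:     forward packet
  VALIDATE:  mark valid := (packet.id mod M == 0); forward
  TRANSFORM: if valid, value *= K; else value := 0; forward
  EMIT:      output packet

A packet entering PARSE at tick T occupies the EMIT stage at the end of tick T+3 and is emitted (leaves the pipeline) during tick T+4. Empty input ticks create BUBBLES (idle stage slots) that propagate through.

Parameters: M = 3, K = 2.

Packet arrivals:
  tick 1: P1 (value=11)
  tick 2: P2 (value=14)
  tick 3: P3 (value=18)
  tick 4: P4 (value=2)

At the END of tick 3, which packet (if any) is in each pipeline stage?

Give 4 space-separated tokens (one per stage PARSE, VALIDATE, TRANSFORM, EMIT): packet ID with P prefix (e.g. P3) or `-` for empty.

Tick 1: [PARSE:P1(v=11,ok=F), VALIDATE:-, TRANSFORM:-, EMIT:-] out:-; in:P1
Tick 2: [PARSE:P2(v=14,ok=F), VALIDATE:P1(v=11,ok=F), TRANSFORM:-, EMIT:-] out:-; in:P2
Tick 3: [PARSE:P3(v=18,ok=F), VALIDATE:P2(v=14,ok=F), TRANSFORM:P1(v=0,ok=F), EMIT:-] out:-; in:P3
At end of tick 3: ['P3', 'P2', 'P1', '-']

Answer: P3 P2 P1 -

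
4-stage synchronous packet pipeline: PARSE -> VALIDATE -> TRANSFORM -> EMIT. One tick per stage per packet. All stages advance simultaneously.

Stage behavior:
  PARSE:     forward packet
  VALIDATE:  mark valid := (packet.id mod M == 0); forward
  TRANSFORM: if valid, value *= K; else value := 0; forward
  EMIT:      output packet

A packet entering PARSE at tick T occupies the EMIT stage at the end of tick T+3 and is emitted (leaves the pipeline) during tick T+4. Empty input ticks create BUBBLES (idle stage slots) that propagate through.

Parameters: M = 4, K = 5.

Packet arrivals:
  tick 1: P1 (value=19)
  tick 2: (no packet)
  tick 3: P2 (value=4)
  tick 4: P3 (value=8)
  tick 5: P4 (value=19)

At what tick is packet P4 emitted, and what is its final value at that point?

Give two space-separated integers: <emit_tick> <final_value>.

Tick 1: [PARSE:P1(v=19,ok=F), VALIDATE:-, TRANSFORM:-, EMIT:-] out:-; in:P1
Tick 2: [PARSE:-, VALIDATE:P1(v=19,ok=F), TRANSFORM:-, EMIT:-] out:-; in:-
Tick 3: [PARSE:P2(v=4,ok=F), VALIDATE:-, TRANSFORM:P1(v=0,ok=F), EMIT:-] out:-; in:P2
Tick 4: [PARSE:P3(v=8,ok=F), VALIDATE:P2(v=4,ok=F), TRANSFORM:-, EMIT:P1(v=0,ok=F)] out:-; in:P3
Tick 5: [PARSE:P4(v=19,ok=F), VALIDATE:P3(v=8,ok=F), TRANSFORM:P2(v=0,ok=F), EMIT:-] out:P1(v=0); in:P4
Tick 6: [PARSE:-, VALIDATE:P4(v=19,ok=T), TRANSFORM:P3(v=0,ok=F), EMIT:P2(v=0,ok=F)] out:-; in:-
Tick 7: [PARSE:-, VALIDATE:-, TRANSFORM:P4(v=95,ok=T), EMIT:P3(v=0,ok=F)] out:P2(v=0); in:-
Tick 8: [PARSE:-, VALIDATE:-, TRANSFORM:-, EMIT:P4(v=95,ok=T)] out:P3(v=0); in:-
Tick 9: [PARSE:-, VALIDATE:-, TRANSFORM:-, EMIT:-] out:P4(v=95); in:-
P4: arrives tick 5, valid=True (id=4, id%4=0), emit tick 9, final value 95

Answer: 9 95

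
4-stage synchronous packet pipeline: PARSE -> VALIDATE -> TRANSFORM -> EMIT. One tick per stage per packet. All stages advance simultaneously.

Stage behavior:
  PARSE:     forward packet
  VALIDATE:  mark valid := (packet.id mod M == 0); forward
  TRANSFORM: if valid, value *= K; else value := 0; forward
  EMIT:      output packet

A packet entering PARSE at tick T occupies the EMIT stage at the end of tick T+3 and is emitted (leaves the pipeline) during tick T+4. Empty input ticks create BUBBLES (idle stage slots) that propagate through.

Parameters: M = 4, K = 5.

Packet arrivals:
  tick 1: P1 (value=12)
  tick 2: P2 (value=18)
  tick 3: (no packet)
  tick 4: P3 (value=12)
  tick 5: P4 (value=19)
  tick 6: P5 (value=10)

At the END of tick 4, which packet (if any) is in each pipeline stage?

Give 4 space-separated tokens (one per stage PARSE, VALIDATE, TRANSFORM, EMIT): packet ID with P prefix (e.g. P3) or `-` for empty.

Tick 1: [PARSE:P1(v=12,ok=F), VALIDATE:-, TRANSFORM:-, EMIT:-] out:-; in:P1
Tick 2: [PARSE:P2(v=18,ok=F), VALIDATE:P1(v=12,ok=F), TRANSFORM:-, EMIT:-] out:-; in:P2
Tick 3: [PARSE:-, VALIDATE:P2(v=18,ok=F), TRANSFORM:P1(v=0,ok=F), EMIT:-] out:-; in:-
Tick 4: [PARSE:P3(v=12,ok=F), VALIDATE:-, TRANSFORM:P2(v=0,ok=F), EMIT:P1(v=0,ok=F)] out:-; in:P3
At end of tick 4: ['P3', '-', 'P2', 'P1']

Answer: P3 - P2 P1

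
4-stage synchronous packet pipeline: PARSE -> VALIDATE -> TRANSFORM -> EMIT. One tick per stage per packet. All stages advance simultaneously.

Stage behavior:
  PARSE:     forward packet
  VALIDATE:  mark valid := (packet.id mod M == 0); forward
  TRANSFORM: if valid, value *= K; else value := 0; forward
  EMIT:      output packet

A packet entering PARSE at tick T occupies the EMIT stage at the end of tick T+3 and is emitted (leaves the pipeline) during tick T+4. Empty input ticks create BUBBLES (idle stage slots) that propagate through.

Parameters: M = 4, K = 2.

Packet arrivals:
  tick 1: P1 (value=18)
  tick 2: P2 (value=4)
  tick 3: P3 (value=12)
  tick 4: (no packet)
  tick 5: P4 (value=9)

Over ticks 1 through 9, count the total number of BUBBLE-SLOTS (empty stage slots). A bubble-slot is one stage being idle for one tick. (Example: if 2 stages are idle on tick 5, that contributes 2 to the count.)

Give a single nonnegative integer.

Tick 1: [PARSE:P1(v=18,ok=F), VALIDATE:-, TRANSFORM:-, EMIT:-] out:-; bubbles=3
Tick 2: [PARSE:P2(v=4,ok=F), VALIDATE:P1(v=18,ok=F), TRANSFORM:-, EMIT:-] out:-; bubbles=2
Tick 3: [PARSE:P3(v=12,ok=F), VALIDATE:P2(v=4,ok=F), TRANSFORM:P1(v=0,ok=F), EMIT:-] out:-; bubbles=1
Tick 4: [PARSE:-, VALIDATE:P3(v=12,ok=F), TRANSFORM:P2(v=0,ok=F), EMIT:P1(v=0,ok=F)] out:-; bubbles=1
Tick 5: [PARSE:P4(v=9,ok=F), VALIDATE:-, TRANSFORM:P3(v=0,ok=F), EMIT:P2(v=0,ok=F)] out:P1(v=0); bubbles=1
Tick 6: [PARSE:-, VALIDATE:P4(v=9,ok=T), TRANSFORM:-, EMIT:P3(v=0,ok=F)] out:P2(v=0); bubbles=2
Tick 7: [PARSE:-, VALIDATE:-, TRANSFORM:P4(v=18,ok=T), EMIT:-] out:P3(v=0); bubbles=3
Tick 8: [PARSE:-, VALIDATE:-, TRANSFORM:-, EMIT:P4(v=18,ok=T)] out:-; bubbles=3
Tick 9: [PARSE:-, VALIDATE:-, TRANSFORM:-, EMIT:-] out:P4(v=18); bubbles=4
Total bubble-slots: 20

Answer: 20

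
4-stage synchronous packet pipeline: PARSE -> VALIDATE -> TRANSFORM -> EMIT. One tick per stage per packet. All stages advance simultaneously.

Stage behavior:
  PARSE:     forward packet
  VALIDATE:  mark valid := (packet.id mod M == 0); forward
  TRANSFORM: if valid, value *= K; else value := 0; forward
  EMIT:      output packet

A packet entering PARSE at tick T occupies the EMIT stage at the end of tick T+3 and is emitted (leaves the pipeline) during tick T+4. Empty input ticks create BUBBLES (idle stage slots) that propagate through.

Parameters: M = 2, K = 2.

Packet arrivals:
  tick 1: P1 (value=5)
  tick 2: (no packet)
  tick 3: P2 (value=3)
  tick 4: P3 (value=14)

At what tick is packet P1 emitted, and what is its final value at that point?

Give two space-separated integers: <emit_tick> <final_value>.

Answer: 5 0

Derivation:
Tick 1: [PARSE:P1(v=5,ok=F), VALIDATE:-, TRANSFORM:-, EMIT:-] out:-; in:P1
Tick 2: [PARSE:-, VALIDATE:P1(v=5,ok=F), TRANSFORM:-, EMIT:-] out:-; in:-
Tick 3: [PARSE:P2(v=3,ok=F), VALIDATE:-, TRANSFORM:P1(v=0,ok=F), EMIT:-] out:-; in:P2
Tick 4: [PARSE:P3(v=14,ok=F), VALIDATE:P2(v=3,ok=T), TRANSFORM:-, EMIT:P1(v=0,ok=F)] out:-; in:P3
Tick 5: [PARSE:-, VALIDATE:P3(v=14,ok=F), TRANSFORM:P2(v=6,ok=T), EMIT:-] out:P1(v=0); in:-
Tick 6: [PARSE:-, VALIDATE:-, TRANSFORM:P3(v=0,ok=F), EMIT:P2(v=6,ok=T)] out:-; in:-
Tick 7: [PARSE:-, VALIDATE:-, TRANSFORM:-, EMIT:P3(v=0,ok=F)] out:P2(v=6); in:-
Tick 8: [PARSE:-, VALIDATE:-, TRANSFORM:-, EMIT:-] out:P3(v=0); in:-
P1: arrives tick 1, valid=False (id=1, id%2=1), emit tick 5, final value 0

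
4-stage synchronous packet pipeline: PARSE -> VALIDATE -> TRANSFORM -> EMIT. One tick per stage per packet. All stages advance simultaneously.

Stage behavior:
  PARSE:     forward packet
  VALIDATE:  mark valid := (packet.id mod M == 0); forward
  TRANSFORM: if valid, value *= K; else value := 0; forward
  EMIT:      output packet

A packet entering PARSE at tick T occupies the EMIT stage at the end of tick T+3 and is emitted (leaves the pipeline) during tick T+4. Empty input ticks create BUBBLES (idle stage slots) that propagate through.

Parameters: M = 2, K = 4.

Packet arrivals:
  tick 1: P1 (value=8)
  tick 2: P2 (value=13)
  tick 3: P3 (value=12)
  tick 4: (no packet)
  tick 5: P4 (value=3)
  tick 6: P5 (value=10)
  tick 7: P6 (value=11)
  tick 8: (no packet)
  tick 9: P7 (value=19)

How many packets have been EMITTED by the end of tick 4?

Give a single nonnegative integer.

Tick 1: [PARSE:P1(v=8,ok=F), VALIDATE:-, TRANSFORM:-, EMIT:-] out:-; in:P1
Tick 2: [PARSE:P2(v=13,ok=F), VALIDATE:P1(v=8,ok=F), TRANSFORM:-, EMIT:-] out:-; in:P2
Tick 3: [PARSE:P3(v=12,ok=F), VALIDATE:P2(v=13,ok=T), TRANSFORM:P1(v=0,ok=F), EMIT:-] out:-; in:P3
Tick 4: [PARSE:-, VALIDATE:P3(v=12,ok=F), TRANSFORM:P2(v=52,ok=T), EMIT:P1(v=0,ok=F)] out:-; in:-
Emitted by tick 4: []

Answer: 0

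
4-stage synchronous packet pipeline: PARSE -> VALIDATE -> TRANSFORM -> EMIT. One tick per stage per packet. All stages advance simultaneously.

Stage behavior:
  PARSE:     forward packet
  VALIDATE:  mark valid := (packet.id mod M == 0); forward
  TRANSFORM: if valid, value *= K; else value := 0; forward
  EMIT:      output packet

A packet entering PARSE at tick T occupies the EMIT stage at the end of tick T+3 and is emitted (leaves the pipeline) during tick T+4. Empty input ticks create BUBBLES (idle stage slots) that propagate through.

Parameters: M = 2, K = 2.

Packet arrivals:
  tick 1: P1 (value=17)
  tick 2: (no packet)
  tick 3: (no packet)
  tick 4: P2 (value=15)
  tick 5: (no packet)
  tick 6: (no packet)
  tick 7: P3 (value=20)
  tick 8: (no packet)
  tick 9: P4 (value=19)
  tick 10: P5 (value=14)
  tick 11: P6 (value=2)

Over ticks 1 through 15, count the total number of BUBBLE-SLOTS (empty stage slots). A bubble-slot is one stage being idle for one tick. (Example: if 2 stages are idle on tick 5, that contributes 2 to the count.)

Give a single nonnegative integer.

Answer: 36

Derivation:
Tick 1: [PARSE:P1(v=17,ok=F), VALIDATE:-, TRANSFORM:-, EMIT:-] out:-; bubbles=3
Tick 2: [PARSE:-, VALIDATE:P1(v=17,ok=F), TRANSFORM:-, EMIT:-] out:-; bubbles=3
Tick 3: [PARSE:-, VALIDATE:-, TRANSFORM:P1(v=0,ok=F), EMIT:-] out:-; bubbles=3
Tick 4: [PARSE:P2(v=15,ok=F), VALIDATE:-, TRANSFORM:-, EMIT:P1(v=0,ok=F)] out:-; bubbles=2
Tick 5: [PARSE:-, VALIDATE:P2(v=15,ok=T), TRANSFORM:-, EMIT:-] out:P1(v=0); bubbles=3
Tick 6: [PARSE:-, VALIDATE:-, TRANSFORM:P2(v=30,ok=T), EMIT:-] out:-; bubbles=3
Tick 7: [PARSE:P3(v=20,ok=F), VALIDATE:-, TRANSFORM:-, EMIT:P2(v=30,ok=T)] out:-; bubbles=2
Tick 8: [PARSE:-, VALIDATE:P3(v=20,ok=F), TRANSFORM:-, EMIT:-] out:P2(v=30); bubbles=3
Tick 9: [PARSE:P4(v=19,ok=F), VALIDATE:-, TRANSFORM:P3(v=0,ok=F), EMIT:-] out:-; bubbles=2
Tick 10: [PARSE:P5(v=14,ok=F), VALIDATE:P4(v=19,ok=T), TRANSFORM:-, EMIT:P3(v=0,ok=F)] out:-; bubbles=1
Tick 11: [PARSE:P6(v=2,ok=F), VALIDATE:P5(v=14,ok=F), TRANSFORM:P4(v=38,ok=T), EMIT:-] out:P3(v=0); bubbles=1
Tick 12: [PARSE:-, VALIDATE:P6(v=2,ok=T), TRANSFORM:P5(v=0,ok=F), EMIT:P4(v=38,ok=T)] out:-; bubbles=1
Tick 13: [PARSE:-, VALIDATE:-, TRANSFORM:P6(v=4,ok=T), EMIT:P5(v=0,ok=F)] out:P4(v=38); bubbles=2
Tick 14: [PARSE:-, VALIDATE:-, TRANSFORM:-, EMIT:P6(v=4,ok=T)] out:P5(v=0); bubbles=3
Tick 15: [PARSE:-, VALIDATE:-, TRANSFORM:-, EMIT:-] out:P6(v=4); bubbles=4
Total bubble-slots: 36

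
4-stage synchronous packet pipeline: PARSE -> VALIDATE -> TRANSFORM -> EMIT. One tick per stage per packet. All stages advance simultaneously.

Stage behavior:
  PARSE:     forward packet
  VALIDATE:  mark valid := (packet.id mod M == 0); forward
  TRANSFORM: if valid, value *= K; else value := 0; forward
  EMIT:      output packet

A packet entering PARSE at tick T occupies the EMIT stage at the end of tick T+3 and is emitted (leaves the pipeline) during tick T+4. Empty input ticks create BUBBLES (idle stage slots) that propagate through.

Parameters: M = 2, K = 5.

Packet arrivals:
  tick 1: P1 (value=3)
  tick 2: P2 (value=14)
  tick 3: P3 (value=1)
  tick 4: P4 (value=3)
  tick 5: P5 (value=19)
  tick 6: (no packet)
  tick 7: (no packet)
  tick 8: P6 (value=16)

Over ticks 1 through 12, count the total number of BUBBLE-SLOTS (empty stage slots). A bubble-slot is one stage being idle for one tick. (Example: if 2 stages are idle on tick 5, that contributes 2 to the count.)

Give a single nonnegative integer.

Answer: 24

Derivation:
Tick 1: [PARSE:P1(v=3,ok=F), VALIDATE:-, TRANSFORM:-, EMIT:-] out:-; bubbles=3
Tick 2: [PARSE:P2(v=14,ok=F), VALIDATE:P1(v=3,ok=F), TRANSFORM:-, EMIT:-] out:-; bubbles=2
Tick 3: [PARSE:P3(v=1,ok=F), VALIDATE:P2(v=14,ok=T), TRANSFORM:P1(v=0,ok=F), EMIT:-] out:-; bubbles=1
Tick 4: [PARSE:P4(v=3,ok=F), VALIDATE:P3(v=1,ok=F), TRANSFORM:P2(v=70,ok=T), EMIT:P1(v=0,ok=F)] out:-; bubbles=0
Tick 5: [PARSE:P5(v=19,ok=F), VALIDATE:P4(v=3,ok=T), TRANSFORM:P3(v=0,ok=F), EMIT:P2(v=70,ok=T)] out:P1(v=0); bubbles=0
Tick 6: [PARSE:-, VALIDATE:P5(v=19,ok=F), TRANSFORM:P4(v=15,ok=T), EMIT:P3(v=0,ok=F)] out:P2(v=70); bubbles=1
Tick 7: [PARSE:-, VALIDATE:-, TRANSFORM:P5(v=0,ok=F), EMIT:P4(v=15,ok=T)] out:P3(v=0); bubbles=2
Tick 8: [PARSE:P6(v=16,ok=F), VALIDATE:-, TRANSFORM:-, EMIT:P5(v=0,ok=F)] out:P4(v=15); bubbles=2
Tick 9: [PARSE:-, VALIDATE:P6(v=16,ok=T), TRANSFORM:-, EMIT:-] out:P5(v=0); bubbles=3
Tick 10: [PARSE:-, VALIDATE:-, TRANSFORM:P6(v=80,ok=T), EMIT:-] out:-; bubbles=3
Tick 11: [PARSE:-, VALIDATE:-, TRANSFORM:-, EMIT:P6(v=80,ok=T)] out:-; bubbles=3
Tick 12: [PARSE:-, VALIDATE:-, TRANSFORM:-, EMIT:-] out:P6(v=80); bubbles=4
Total bubble-slots: 24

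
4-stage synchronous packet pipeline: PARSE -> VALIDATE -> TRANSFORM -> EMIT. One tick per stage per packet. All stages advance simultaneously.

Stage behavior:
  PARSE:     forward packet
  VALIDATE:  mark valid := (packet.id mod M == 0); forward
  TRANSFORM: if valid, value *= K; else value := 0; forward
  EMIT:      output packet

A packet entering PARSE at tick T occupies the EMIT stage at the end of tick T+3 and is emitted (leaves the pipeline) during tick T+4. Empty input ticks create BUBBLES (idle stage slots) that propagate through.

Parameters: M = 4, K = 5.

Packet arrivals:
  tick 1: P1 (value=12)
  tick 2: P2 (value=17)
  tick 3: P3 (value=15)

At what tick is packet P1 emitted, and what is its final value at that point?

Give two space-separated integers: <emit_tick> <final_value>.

Answer: 5 0

Derivation:
Tick 1: [PARSE:P1(v=12,ok=F), VALIDATE:-, TRANSFORM:-, EMIT:-] out:-; in:P1
Tick 2: [PARSE:P2(v=17,ok=F), VALIDATE:P1(v=12,ok=F), TRANSFORM:-, EMIT:-] out:-; in:P2
Tick 3: [PARSE:P3(v=15,ok=F), VALIDATE:P2(v=17,ok=F), TRANSFORM:P1(v=0,ok=F), EMIT:-] out:-; in:P3
Tick 4: [PARSE:-, VALIDATE:P3(v=15,ok=F), TRANSFORM:P2(v=0,ok=F), EMIT:P1(v=0,ok=F)] out:-; in:-
Tick 5: [PARSE:-, VALIDATE:-, TRANSFORM:P3(v=0,ok=F), EMIT:P2(v=0,ok=F)] out:P1(v=0); in:-
Tick 6: [PARSE:-, VALIDATE:-, TRANSFORM:-, EMIT:P3(v=0,ok=F)] out:P2(v=0); in:-
Tick 7: [PARSE:-, VALIDATE:-, TRANSFORM:-, EMIT:-] out:P3(v=0); in:-
P1: arrives tick 1, valid=False (id=1, id%4=1), emit tick 5, final value 0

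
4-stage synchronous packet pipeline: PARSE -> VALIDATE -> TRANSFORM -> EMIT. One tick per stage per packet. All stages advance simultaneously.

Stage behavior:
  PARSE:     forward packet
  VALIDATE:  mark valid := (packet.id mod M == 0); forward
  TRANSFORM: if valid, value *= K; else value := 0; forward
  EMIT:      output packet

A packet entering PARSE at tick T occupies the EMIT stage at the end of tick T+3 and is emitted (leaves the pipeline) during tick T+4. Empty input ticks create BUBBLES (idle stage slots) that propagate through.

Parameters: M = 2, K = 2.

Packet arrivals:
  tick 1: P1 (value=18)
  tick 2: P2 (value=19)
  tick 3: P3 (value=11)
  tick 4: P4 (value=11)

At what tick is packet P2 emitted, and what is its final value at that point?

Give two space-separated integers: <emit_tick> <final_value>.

Answer: 6 38

Derivation:
Tick 1: [PARSE:P1(v=18,ok=F), VALIDATE:-, TRANSFORM:-, EMIT:-] out:-; in:P1
Tick 2: [PARSE:P2(v=19,ok=F), VALIDATE:P1(v=18,ok=F), TRANSFORM:-, EMIT:-] out:-; in:P2
Tick 3: [PARSE:P3(v=11,ok=F), VALIDATE:P2(v=19,ok=T), TRANSFORM:P1(v=0,ok=F), EMIT:-] out:-; in:P3
Tick 4: [PARSE:P4(v=11,ok=F), VALIDATE:P3(v=11,ok=F), TRANSFORM:P2(v=38,ok=T), EMIT:P1(v=0,ok=F)] out:-; in:P4
Tick 5: [PARSE:-, VALIDATE:P4(v=11,ok=T), TRANSFORM:P3(v=0,ok=F), EMIT:P2(v=38,ok=T)] out:P1(v=0); in:-
Tick 6: [PARSE:-, VALIDATE:-, TRANSFORM:P4(v=22,ok=T), EMIT:P3(v=0,ok=F)] out:P2(v=38); in:-
Tick 7: [PARSE:-, VALIDATE:-, TRANSFORM:-, EMIT:P4(v=22,ok=T)] out:P3(v=0); in:-
Tick 8: [PARSE:-, VALIDATE:-, TRANSFORM:-, EMIT:-] out:P4(v=22); in:-
P2: arrives tick 2, valid=True (id=2, id%2=0), emit tick 6, final value 38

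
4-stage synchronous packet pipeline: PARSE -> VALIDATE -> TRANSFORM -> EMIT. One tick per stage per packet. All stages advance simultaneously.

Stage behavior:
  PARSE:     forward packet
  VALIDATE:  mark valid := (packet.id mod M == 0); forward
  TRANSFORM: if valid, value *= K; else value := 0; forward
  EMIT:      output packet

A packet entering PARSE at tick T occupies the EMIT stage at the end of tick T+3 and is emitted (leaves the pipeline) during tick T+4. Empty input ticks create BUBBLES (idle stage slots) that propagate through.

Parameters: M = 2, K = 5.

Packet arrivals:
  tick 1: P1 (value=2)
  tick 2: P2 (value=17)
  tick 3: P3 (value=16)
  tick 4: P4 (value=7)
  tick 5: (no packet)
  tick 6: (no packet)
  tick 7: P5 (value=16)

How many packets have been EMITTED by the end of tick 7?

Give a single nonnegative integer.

Answer: 3

Derivation:
Tick 1: [PARSE:P1(v=2,ok=F), VALIDATE:-, TRANSFORM:-, EMIT:-] out:-; in:P1
Tick 2: [PARSE:P2(v=17,ok=F), VALIDATE:P1(v=2,ok=F), TRANSFORM:-, EMIT:-] out:-; in:P2
Tick 3: [PARSE:P3(v=16,ok=F), VALIDATE:P2(v=17,ok=T), TRANSFORM:P1(v=0,ok=F), EMIT:-] out:-; in:P3
Tick 4: [PARSE:P4(v=7,ok=F), VALIDATE:P3(v=16,ok=F), TRANSFORM:P2(v=85,ok=T), EMIT:P1(v=0,ok=F)] out:-; in:P4
Tick 5: [PARSE:-, VALIDATE:P4(v=7,ok=T), TRANSFORM:P3(v=0,ok=F), EMIT:P2(v=85,ok=T)] out:P1(v=0); in:-
Tick 6: [PARSE:-, VALIDATE:-, TRANSFORM:P4(v=35,ok=T), EMIT:P3(v=0,ok=F)] out:P2(v=85); in:-
Tick 7: [PARSE:P5(v=16,ok=F), VALIDATE:-, TRANSFORM:-, EMIT:P4(v=35,ok=T)] out:P3(v=0); in:P5
Emitted by tick 7: ['P1', 'P2', 'P3']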